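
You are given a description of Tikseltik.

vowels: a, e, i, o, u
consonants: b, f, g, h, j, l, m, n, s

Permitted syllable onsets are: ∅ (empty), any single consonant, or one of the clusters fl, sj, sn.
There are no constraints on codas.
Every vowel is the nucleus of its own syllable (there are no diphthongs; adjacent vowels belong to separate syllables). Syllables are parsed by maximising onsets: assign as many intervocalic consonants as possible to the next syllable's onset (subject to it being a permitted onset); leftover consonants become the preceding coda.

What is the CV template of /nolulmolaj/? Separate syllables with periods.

CV.CVC.CV.CVC

Nuclei (vowels): o, u, o, a → 4 syllables.
/o…u/ gap (V1→V2): /l/ is a single consonant, so it becomes the next onset.
/u…o/ gap (V2→V3): cluster /lm/ — the longest permitted-onset suffix is /m/; onset = /m/, preceding coda = /l/.
/o…a/ gap (V3→V4): /l/ is a single consonant, so it becomes the next onset.
So the parse is no.lul.mo.laj.
Mapping each syllable to C/V: /no/ → CV, /lul/ → CVC, /mo/ → CV, /laj/ → CVC.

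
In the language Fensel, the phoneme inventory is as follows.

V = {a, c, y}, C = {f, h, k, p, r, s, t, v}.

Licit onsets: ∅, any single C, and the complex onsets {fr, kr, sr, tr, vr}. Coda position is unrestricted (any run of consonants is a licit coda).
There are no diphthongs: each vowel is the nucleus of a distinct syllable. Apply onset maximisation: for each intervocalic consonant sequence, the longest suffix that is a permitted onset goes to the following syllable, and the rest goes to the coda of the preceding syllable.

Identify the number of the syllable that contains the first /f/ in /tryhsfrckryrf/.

Vowels present: y, c, y; each is a nucleus, giving 3 syllables.
Between /y/ (V1) and /c/ (V2): /hsfr/ splits as /hs/ + /fr/ (/fr/ is the longest suffix that is a licit onset).
Between /c/ (V2) and /y/ (V3): /kr/ is a licit onset in full, so it all attaches to the next syllable.
So the parse is tryhs.frc.kryrf.
The first /f/ is in the onset of syllable 2 (/frc/).

2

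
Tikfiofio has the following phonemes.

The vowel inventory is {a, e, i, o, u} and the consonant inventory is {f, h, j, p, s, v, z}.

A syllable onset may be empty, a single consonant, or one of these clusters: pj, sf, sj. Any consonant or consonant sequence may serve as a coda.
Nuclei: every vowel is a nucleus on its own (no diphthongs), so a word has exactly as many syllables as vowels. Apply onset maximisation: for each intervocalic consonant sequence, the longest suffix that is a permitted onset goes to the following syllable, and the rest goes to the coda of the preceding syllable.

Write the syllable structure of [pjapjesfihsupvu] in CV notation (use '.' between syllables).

The vowels are a, e, i, u, u — 5 nuclei, so 5 syllables.
σ1/σ2 boundary: cluster /pj/ — /pj/ is itself a permitted onset, so the whole cluster goes right; preceding coda = ∅.
σ2/σ3 boundary: /sf/ — entire cluster is a permitted onset → onset /sf/, coda ∅.
σ3/σ4 boundary: /hs/ — longest licit onset from the right is /s/, leaving /h/ as coda.
σ4/σ5 boundary: cluster /pv/ — the longest permitted-onset suffix is /v/; onset = /v/, preceding coda = /p/.
Result: pja.pje.sfih.sup.vu.
Mapping each syllable to C/V: /pja/ → CCV, /pje/ → CCV, /sfih/ → CCVC, /sup/ → CVC, /vu/ → CV.

CCV.CCV.CCVC.CVC.CV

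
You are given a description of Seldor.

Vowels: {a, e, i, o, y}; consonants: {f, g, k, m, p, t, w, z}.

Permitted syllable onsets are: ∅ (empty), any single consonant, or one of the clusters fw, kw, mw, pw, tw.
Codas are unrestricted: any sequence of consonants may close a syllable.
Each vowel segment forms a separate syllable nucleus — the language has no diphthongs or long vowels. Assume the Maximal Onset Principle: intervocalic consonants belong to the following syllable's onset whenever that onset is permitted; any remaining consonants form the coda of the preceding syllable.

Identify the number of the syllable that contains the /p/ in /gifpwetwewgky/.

The vowels are i, e, e, y — 4 nuclei, so 4 syllables.
σ1/σ2 boundary: /fpw/ splits as /f/ + /pw/ (/pw/ is the longest suffix that is a licit onset).
σ2/σ3 boundary: /tw/ — entire cluster is a permitted onset → onset /tw/, coda ∅.
σ3/σ4 boundary: cluster /wgk/ — the longest permitted-onset suffix is /k/; onset = /k/, preceding coda = /wg/.
Putting it together: gif.pwe.twewg.ky.
The /p/ is in the onset of syllable 2 (/pwe/).

2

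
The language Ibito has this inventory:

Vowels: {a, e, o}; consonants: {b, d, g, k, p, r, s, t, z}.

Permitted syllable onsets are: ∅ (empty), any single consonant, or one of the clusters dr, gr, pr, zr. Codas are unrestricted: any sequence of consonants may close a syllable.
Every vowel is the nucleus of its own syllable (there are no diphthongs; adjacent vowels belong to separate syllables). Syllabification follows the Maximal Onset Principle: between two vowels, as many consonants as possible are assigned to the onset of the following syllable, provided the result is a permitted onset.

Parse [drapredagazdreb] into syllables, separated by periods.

Vowels present: a, e, a, a, e; each is a nucleus, giving 5 syllables.
Between /a/ (V1) and /e/ (V2): /pr/ — entire cluster is a permitted onset → onset /pr/, coda ∅.
Between /e/ (V2) and /a/ (V3): just /d/ — single C goes to the following onset.
Between /a/ (V3) and /a/ (V4): just /g/ — single C goes to the following onset.
Between /a/ (V4) and /e/ (V5): /zdr/ splits as /z/ + /dr/ (/dr/ is the longest suffix that is a licit onset).

dra.pre.da.gaz.dreb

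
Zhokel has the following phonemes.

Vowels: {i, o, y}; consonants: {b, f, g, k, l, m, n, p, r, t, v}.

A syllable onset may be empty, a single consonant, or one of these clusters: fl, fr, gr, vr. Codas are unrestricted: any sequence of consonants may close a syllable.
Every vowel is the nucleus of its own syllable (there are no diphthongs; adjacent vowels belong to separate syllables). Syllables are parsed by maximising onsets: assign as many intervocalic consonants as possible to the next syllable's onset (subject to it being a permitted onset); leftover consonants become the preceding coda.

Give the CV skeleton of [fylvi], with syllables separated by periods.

The vowels are y, i — 2 nuclei, so 2 syllables.
/y…i/ gap (V1→V2): /lv/; trying suffixes from longest down, /v/ is the first permitted one, so coda /l/ | onset /v/.
Result: fyl.vi.
Mapping each syllable to C/V: /fyl/ → CVC, /vi/ → CV.

CVC.CV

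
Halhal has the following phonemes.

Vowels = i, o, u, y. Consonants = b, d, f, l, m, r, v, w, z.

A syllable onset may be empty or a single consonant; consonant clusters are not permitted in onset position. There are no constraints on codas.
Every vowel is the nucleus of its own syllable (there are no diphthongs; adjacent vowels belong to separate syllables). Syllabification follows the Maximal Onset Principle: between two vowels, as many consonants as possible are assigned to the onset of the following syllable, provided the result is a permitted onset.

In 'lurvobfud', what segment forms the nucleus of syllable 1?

Vowels present: u, o, u; each is a nucleus, giving 3 syllables.
The first nucleus (vowel 1 from the left) is /u/.

u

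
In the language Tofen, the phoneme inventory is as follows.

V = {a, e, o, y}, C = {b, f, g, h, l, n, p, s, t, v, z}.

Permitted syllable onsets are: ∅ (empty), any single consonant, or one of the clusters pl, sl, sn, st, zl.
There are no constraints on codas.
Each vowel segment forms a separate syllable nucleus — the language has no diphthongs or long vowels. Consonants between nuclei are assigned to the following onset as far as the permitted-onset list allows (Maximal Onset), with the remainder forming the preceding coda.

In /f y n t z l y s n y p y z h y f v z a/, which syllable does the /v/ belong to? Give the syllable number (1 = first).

5

Vowels present: y, y, y, y, y, a; each is a nucleus, giving 6 syllables.
Between /y/ (V1) and /y/ (V2): cluster /ntzl/ — the longest permitted-onset suffix is /zl/; onset = /zl/, preceding coda = /nt/.
Between /y/ (V2) and /y/ (V3): cluster /sn/ — /sn/ is itself a permitted onset, so the whole cluster goes right; preceding coda = ∅.
Between /y/ (V3) and /y/ (V4): just /p/ — single C goes to the following onset.
Between /y/ (V4) and /y/ (V5): cluster /zh/ — the longest permitted-onset suffix is /h/; onset = /h/, preceding coda = /z/.
Between /y/ (V5) and /a/ (V6): cluster /fvz/ — the longest permitted-onset suffix is /z/; onset = /z/, preceding coda = /fv/.
Syllabification: fynt.zly.sny.pyz.hyfv.za.
The /v/ is in the coda of syllable 5 (/hyfv/).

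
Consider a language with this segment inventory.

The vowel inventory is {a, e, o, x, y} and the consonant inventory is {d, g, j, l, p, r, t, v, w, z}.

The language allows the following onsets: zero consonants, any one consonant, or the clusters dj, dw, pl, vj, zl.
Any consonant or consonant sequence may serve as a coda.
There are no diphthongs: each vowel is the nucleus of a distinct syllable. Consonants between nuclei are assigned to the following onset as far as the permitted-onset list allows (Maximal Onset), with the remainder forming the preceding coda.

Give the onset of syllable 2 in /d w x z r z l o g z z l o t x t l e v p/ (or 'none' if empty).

The vowels are x, o, o, x, e — 5 nuclei, so 5 syllables.
σ1/σ2 boundary: /zrzl/ — longest licit onset from the right is /zl/, leaving /zr/ as coda.
σ2/σ3 boundary: /gzzl/ — longest licit onset from the right is /zl/, leaving /gz/ as coda.
σ3/σ4 boundary: /t/ → onset of the next syllable (single consonants are always licit onsets).
σ4/σ5 boundary: cluster /tl/ — the longest permitted-onset suffix is /l/; onset = /l/, preceding coda = /t/.
Putting it together: dwxzr.zlogz.zlo.txt.levp.
Syllable 2 is /zlogz/: onset /zl/, nucleus /o/, coda /gz/.

zl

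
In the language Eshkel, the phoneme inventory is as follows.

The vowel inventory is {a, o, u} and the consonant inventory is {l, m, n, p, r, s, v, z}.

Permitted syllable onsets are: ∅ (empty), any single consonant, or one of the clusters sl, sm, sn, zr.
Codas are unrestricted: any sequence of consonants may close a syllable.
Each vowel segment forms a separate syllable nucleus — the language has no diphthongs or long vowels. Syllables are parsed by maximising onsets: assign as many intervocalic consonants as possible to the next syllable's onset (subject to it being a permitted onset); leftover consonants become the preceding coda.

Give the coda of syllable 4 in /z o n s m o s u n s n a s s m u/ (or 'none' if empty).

s

The vowels are o, o, u, a, u — 5 nuclei, so 5 syllables.
/o…o/ gap (V1→V2): /nsm/ splits as /n/ + /sm/ (/sm/ is the longest suffix that is a licit onset).
/o…u/ gap (V2→V3): /s/ is a single consonant, so it becomes the next onset.
/u…a/ gap (V3→V4): cluster /nsn/ — the longest permitted-onset suffix is /sn/; onset = /sn/, preceding coda = /n/.
/a…u/ gap (V4→V5): /ssm/ splits as /s/ + /sm/ (/sm/ is the longest suffix that is a licit onset).
So the parse is zon.smo.sun.snas.smu.
Syllable 4 is /snas/: onset /sn/, nucleus /a/, coda /s/.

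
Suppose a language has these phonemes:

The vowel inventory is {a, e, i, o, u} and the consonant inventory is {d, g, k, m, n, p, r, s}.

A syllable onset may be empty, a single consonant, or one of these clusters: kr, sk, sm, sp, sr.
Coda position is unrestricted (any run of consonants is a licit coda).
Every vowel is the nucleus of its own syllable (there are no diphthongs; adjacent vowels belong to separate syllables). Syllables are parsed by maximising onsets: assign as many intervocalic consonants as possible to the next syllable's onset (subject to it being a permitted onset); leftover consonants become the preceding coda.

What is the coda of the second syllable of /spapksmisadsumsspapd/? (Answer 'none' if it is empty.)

Nuclei (vowels): a, i, a, u, a → 5 syllables.
σ1/σ2 boundary: cluster /pksm/ — the longest permitted-onset suffix is /sm/; onset = /sm/, preceding coda = /pk/.
σ2/σ3 boundary: /s/ → onset of the next syllable (single consonants are always licit onsets).
σ3/σ4 boundary: /ds/; trying suffixes from longest down, /s/ is the first permitted one, so coda /d/ | onset /s/.
σ4/σ5 boundary: cluster /mssp/ — the longest permitted-onset suffix is /sp/; onset = /sp/, preceding coda = /ms/.
Syllabification: spapk.smi.sad.sums.spapd.
Syllable 2 is /smi/: onset /sm/, nucleus /i/, coda ∅.

none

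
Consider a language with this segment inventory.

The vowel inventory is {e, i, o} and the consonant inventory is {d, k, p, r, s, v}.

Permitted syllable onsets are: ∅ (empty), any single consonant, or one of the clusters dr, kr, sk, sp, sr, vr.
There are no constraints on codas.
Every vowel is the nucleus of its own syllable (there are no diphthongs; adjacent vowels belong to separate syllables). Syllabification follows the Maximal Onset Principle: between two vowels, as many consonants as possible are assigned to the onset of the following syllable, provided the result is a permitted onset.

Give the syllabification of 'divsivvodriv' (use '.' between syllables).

div.siv.vo.driv

Nuclei (vowels): i, i, o, i → 4 syllables.
Between /i/ (V1) and /i/ (V2): cluster /vs/ — the longest permitted-onset suffix is /s/; onset = /s/, preceding coda = /v/.
Between /i/ (V2) and /o/ (V3): /vv/ — longest licit onset from the right is /v/, leaving /v/ as coda.
Between /o/ (V3) and /i/ (V4): cluster /dr/ — /dr/ is itself a permitted onset, so the whole cluster goes right; preceding coda = ∅.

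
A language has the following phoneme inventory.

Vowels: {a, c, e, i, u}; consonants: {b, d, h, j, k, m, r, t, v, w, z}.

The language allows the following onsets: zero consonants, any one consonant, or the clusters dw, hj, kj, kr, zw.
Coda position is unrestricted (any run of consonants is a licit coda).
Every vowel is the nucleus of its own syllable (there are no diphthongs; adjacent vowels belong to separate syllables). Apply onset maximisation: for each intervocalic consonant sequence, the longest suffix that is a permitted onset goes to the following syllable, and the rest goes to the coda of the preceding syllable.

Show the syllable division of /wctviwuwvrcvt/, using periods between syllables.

wct.vi.wuwv.rcvt

Nuclei (vowels): c, i, u, c → 4 syllables.
σ1/σ2 boundary: /tv/ — longest licit onset from the right is /v/, leaving /t/ as coda.
σ2/σ3 boundary: just /w/ — single C goes to the following onset.
σ3/σ4 boundary: /wvr/ — longest licit onset from the right is /r/, leaving /wv/ as coda.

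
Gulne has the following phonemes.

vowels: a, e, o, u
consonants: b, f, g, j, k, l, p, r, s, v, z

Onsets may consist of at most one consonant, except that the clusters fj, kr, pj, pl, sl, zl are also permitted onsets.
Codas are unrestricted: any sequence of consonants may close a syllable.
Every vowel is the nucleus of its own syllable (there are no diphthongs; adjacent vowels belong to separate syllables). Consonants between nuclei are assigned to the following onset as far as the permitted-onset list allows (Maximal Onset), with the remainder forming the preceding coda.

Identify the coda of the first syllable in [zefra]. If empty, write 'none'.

f

Nuclei (vowels): e, a → 2 syllables.
Between /e/ (V1) and /a/ (V2): /fr/ splits as /f/ + /r/ (/r/ is the longest suffix that is a licit onset).
So the parse is zef.ra.
Syllable 1 is /zef/: onset /z/, nucleus /e/, coda /f/.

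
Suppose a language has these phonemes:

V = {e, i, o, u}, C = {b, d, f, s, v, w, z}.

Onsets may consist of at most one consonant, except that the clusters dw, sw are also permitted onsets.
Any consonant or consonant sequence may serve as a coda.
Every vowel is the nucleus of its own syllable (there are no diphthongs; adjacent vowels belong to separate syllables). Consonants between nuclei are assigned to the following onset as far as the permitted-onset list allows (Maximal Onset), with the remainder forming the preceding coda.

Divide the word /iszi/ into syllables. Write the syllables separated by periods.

Nuclei (vowels): i, i → 2 syllables.
/i…i/ gap (V1→V2): cluster /sz/ — the longest permitted-onset suffix is /z/; onset = /z/, preceding coda = /s/.

is.zi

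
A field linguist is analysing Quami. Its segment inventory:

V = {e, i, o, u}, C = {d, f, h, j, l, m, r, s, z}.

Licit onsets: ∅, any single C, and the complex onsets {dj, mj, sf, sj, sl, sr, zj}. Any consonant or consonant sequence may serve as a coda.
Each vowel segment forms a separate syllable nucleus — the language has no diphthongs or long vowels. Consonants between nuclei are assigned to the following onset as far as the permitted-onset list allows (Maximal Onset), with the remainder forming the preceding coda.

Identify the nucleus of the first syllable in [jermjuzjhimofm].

Nuclei (vowels): e, u, i, o → 4 syllables.
The first nucleus (vowel 1 from the left) is /e/.

e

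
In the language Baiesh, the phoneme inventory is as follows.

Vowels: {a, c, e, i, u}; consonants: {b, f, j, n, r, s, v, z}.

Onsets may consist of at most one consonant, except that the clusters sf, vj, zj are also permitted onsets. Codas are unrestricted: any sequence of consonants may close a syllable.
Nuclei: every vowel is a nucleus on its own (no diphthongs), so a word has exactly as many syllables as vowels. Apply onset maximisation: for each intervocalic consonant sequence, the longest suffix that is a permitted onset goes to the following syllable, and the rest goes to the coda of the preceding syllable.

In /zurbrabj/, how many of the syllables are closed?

Vowels present: u, a; each is a nucleus, giving 2 syllables.
Between /u/ (V1) and /a/ (V2): /rbr/; trying suffixes from longest down, /r/ is the first permitted one, so coda /rb/ | onset /r/.
So the parse is zurb.rabj.
Classifying each syllable: /zurb/ (closed), /rabj/ (closed).
Closed syllables: 2.

2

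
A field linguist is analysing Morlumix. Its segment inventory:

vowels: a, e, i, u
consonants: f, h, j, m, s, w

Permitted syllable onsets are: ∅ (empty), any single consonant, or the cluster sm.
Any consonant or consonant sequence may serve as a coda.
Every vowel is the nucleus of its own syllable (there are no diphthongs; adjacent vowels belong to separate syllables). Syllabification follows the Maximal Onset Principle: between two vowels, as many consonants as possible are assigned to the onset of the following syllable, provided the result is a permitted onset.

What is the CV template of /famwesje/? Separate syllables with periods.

CVC.CVC.CV

Vowels present: a, e, e; each is a nucleus, giving 3 syllables.
/a…e/ gap (V1→V2): /mw/ splits as /m/ + /w/ (/w/ is the longest suffix that is a licit onset).
/e…e/ gap (V2→V3): /sj/; trying suffixes from longest down, /j/ is the first permitted one, so coda /s/ | onset /j/.
Putting it together: fam.wes.je.
Mapping each syllable to C/V: /fam/ → CVC, /wes/ → CVC, /je/ → CV.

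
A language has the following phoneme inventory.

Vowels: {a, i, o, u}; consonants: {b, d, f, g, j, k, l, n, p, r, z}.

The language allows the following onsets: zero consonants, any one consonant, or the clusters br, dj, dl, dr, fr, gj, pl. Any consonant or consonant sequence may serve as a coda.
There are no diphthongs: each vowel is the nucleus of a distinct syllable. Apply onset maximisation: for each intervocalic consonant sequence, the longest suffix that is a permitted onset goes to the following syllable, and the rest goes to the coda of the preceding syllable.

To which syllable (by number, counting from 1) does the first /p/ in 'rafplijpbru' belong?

2

The vowels are a, i, u — 3 nuclei, so 3 syllables.
σ1/σ2 boundary: /fpl/; trying suffixes from longest down, /pl/ is the first permitted one, so coda /f/ | onset /pl/.
σ2/σ3 boundary: /jpbr/ — longest licit onset from the right is /br/, leaving /jp/ as coda.
Syllabification: raf.plijp.bru.
The first /p/ is in the onset of syllable 2 (/plijp/).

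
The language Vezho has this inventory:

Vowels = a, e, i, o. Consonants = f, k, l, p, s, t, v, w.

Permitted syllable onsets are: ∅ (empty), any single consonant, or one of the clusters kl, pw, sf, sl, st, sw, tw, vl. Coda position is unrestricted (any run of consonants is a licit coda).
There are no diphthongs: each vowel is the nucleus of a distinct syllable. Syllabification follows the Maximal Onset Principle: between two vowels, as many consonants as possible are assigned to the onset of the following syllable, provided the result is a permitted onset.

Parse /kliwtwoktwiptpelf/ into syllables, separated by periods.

kliw.twok.twipt.pelf

Vowels present: i, o, i, e; each is a nucleus, giving 4 syllables.
/i…o/ gap (V1→V2): /wtw/ splits as /w/ + /tw/ (/tw/ is the longest suffix that is a licit onset).
/o…i/ gap (V2→V3): /ktw/ splits as /k/ + /tw/ (/tw/ is the longest suffix that is a licit onset).
/i…e/ gap (V3→V4): /ptp/ — longest licit onset from the right is /p/, leaving /pt/ as coda.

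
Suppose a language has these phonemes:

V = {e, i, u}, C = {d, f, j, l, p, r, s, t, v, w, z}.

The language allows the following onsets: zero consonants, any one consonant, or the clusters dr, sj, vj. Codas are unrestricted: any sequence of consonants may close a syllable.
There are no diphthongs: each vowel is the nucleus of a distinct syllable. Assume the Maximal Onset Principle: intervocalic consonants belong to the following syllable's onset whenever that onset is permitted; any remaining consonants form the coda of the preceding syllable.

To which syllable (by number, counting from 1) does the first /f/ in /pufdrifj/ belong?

1

Vowels present: u, i; each is a nucleus, giving 2 syllables.
σ1/σ2 boundary: /fdr/ splits as /f/ + /dr/ (/dr/ is the longest suffix that is a licit onset).
So the parse is puf.drifj.
The first /f/ is in the coda of syllable 1 (/puf/).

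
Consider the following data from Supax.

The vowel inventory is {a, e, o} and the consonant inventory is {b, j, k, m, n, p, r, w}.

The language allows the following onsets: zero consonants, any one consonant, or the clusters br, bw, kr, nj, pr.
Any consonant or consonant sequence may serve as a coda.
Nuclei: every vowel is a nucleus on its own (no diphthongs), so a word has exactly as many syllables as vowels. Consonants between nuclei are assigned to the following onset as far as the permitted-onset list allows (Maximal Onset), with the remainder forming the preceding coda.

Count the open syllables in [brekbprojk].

Vowels present: e, o; each is a nucleus, giving 2 syllables.
/e…o/ gap (V1→V2): /kbpr/ — longest licit onset from the right is /pr/, leaving /kb/ as coda.
Result: brekb.projk.
Classifying each syllable: /brekb/ (closed), /projk/ (closed).
Open syllables: 0.

0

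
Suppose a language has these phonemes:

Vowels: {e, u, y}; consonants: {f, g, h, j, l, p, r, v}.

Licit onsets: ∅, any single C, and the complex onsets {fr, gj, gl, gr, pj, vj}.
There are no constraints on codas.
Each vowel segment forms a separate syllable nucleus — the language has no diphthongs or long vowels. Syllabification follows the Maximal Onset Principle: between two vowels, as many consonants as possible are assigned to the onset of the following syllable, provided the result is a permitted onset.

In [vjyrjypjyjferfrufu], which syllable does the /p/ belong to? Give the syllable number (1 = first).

3

The vowels are y, y, y, e, u, u — 6 nuclei, so 6 syllables.
V1 /y/ – V2 /y/: /rj/ splits as /r/ + /j/ (/j/ is the longest suffix that is a licit onset).
V2 /y/ – V3 /y/: /pj/ — entire cluster is a permitted onset → onset /pj/, coda ∅.
V3 /y/ – V4 /e/: /jf/; trying suffixes from longest down, /f/ is the first permitted one, so coda /j/ | onset /f/.
V4 /e/ – V5 /u/: /rfr/; trying suffixes from longest down, /fr/ is the first permitted one, so coda /r/ | onset /fr/.
V5 /u/ – V6 /u/: /f/ → onset of the next syllable (single consonants are always licit onsets).
So the parse is vjyr.jy.pjyj.fer.fru.fu.
The /p/ is in the onset of syllable 3 (/pjyj/).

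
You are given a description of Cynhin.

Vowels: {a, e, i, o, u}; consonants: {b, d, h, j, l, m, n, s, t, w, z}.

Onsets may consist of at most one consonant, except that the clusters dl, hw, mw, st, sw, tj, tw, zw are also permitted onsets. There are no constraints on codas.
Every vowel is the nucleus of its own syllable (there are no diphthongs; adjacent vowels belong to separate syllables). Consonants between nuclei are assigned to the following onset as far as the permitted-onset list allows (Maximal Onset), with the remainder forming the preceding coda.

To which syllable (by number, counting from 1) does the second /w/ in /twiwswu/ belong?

The vowels are i, u — 2 nuclei, so 2 syllables.
Between /i/ (V1) and /u/ (V2): /wsw/; trying suffixes from longest down, /sw/ is the first permitted one, so coda /w/ | onset /sw/.
Result: twiw.swu.
The second /w/ is in the coda of syllable 1 (/twiw/).

1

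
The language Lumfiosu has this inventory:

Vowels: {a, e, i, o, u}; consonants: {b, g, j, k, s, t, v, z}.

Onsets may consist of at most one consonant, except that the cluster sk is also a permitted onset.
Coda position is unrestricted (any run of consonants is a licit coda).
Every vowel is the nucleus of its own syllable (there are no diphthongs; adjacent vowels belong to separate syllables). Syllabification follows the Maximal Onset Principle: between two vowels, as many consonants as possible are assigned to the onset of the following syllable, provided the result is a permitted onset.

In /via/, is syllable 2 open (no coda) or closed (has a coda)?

The vowels are i, a — 2 nuclei, so 2 syllables.
σ1/σ2 boundary: no consonants, so the boundary falls immediately after /i/.
Syllabification: vi.a.
Syllable 2 is /a/; it ends in its nucleus with no coda, so it is open.

open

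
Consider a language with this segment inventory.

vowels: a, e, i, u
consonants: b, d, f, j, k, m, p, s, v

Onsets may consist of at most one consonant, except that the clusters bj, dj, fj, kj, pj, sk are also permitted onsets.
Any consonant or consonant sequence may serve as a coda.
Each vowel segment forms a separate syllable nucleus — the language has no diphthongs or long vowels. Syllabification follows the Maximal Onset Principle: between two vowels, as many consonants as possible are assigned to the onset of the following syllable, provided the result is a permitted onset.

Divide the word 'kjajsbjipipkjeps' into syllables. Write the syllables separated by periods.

kjajs.bji.pip.kjeps

Nuclei (vowels): a, i, i, e → 4 syllables.
/a…i/ gap (V1→V2): /jsbj/ — longest licit onset from the right is /bj/, leaving /js/ as coda.
/i…i/ gap (V2→V3): /p/ is a single consonant, so it becomes the next onset.
/i…e/ gap (V3→V4): cluster /pkj/ — the longest permitted-onset suffix is /kj/; onset = /kj/, preceding coda = /p/.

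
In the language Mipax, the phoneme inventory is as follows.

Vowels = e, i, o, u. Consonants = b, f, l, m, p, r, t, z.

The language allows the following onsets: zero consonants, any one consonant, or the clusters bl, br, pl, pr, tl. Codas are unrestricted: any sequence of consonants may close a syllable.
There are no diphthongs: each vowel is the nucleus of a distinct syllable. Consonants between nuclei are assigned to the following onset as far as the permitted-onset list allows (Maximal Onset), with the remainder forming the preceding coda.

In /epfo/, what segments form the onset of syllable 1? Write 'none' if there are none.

none

The vowels are e, o — 2 nuclei, so 2 syllables.
Between /e/ (V1) and /o/ (V2): cluster /pf/ — the longest permitted-onset suffix is /f/; onset = /f/, preceding coda = /p/.
Result: ep.fo.
Syllable 1 is /ep/: onset ∅, nucleus /e/, coda /p/.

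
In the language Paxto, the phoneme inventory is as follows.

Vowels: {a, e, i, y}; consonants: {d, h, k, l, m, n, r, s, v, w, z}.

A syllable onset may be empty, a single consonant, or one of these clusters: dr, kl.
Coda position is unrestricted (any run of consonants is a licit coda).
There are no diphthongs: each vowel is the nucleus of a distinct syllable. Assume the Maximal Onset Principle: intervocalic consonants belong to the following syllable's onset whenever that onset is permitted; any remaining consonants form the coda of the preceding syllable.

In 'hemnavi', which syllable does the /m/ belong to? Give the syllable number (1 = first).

1

Vowels present: e, a, i; each is a nucleus, giving 3 syllables.
σ1/σ2 boundary: /mn/; trying suffixes from longest down, /n/ is the first permitted one, so coda /m/ | onset /n/.
σ2/σ3 boundary: /v/ → onset of the next syllable (single consonants are always licit onsets).
So the parse is hem.na.vi.
The /m/ is in the coda of syllable 1 (/hem/).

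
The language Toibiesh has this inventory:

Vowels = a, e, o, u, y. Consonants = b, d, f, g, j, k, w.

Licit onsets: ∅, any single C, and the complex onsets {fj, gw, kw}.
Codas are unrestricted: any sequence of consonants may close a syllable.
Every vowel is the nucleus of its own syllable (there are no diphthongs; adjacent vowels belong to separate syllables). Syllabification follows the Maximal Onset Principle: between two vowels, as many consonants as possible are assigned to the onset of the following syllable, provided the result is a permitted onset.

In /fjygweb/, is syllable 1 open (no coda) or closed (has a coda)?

open

The vowels are y, e — 2 nuclei, so 2 syllables.
Between /y/ (V1) and /e/ (V2): cluster /gw/ — /gw/ is itself a permitted onset, so the whole cluster goes right; preceding coda = ∅.
Syllabification: fjy.gweb.
Syllable 1 is /fjy/; it ends in its nucleus with no coda, so it is open.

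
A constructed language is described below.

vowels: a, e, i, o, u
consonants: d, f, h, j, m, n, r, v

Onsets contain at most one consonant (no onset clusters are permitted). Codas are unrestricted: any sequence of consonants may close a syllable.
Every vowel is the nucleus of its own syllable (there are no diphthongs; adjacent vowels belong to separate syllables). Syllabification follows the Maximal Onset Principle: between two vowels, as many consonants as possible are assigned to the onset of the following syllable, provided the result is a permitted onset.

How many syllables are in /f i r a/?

2

The vowels are i, a — 2 nuclei, so 2 syllables.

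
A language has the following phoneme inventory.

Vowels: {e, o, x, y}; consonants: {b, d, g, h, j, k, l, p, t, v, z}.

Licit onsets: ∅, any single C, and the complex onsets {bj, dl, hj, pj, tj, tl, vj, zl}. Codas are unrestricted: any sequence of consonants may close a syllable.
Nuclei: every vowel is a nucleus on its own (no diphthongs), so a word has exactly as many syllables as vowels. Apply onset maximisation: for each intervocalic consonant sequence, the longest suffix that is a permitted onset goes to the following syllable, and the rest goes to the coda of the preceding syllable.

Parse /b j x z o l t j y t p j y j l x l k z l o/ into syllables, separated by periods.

bjx.zol.tjyt.pjyj.lxlk.zlo

The vowels are x, o, y, y, x, o — 6 nuclei, so 6 syllables.
V1 /x/ – V2 /o/: /z/ → onset of the next syllable (single consonants are always licit onsets).
V2 /o/ – V3 /y/: /ltj/; trying suffixes from longest down, /tj/ is the first permitted one, so coda /l/ | onset /tj/.
V3 /y/ – V4 /y/: /tpj/; trying suffixes from longest down, /pj/ is the first permitted one, so coda /t/ | onset /pj/.
V4 /y/ – V5 /x/: /jl/ — longest licit onset from the right is /l/, leaving /j/ as coda.
V5 /x/ – V6 /o/: cluster /lkzl/ — the longest permitted-onset suffix is /zl/; onset = /zl/, preceding coda = /lk/.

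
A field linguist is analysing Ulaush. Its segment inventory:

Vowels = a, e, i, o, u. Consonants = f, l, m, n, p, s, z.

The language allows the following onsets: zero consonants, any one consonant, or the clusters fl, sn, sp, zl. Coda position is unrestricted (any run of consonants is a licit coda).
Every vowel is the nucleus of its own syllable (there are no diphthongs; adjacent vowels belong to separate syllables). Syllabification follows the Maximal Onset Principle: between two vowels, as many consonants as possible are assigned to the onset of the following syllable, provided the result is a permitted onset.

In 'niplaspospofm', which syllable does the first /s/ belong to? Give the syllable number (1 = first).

3

Nuclei (vowels): i, a, o, o → 4 syllables.
V1 /i/ – V2 /a/: /pl/ splits as /p/ + /l/ (/l/ is the longest suffix that is a licit onset).
V2 /a/ – V3 /o/: cluster /sp/ — /sp/ is itself a permitted onset, so the whole cluster goes right; preceding coda = ∅.
V3 /o/ – V4 /o/: /sp/ is a licit onset in full, so it all attaches to the next syllable.
Putting it together: nip.la.spo.spofm.
The first /s/ is in the onset of syllable 3 (/spo/).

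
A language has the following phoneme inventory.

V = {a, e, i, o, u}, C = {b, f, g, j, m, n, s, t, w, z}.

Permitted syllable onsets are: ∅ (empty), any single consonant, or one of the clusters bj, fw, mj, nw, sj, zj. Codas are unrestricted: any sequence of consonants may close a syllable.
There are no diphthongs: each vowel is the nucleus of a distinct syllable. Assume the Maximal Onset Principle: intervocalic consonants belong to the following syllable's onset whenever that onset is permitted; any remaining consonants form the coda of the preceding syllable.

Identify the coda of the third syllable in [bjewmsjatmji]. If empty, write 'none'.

The vowels are e, a, i — 3 nuclei, so 3 syllables.
σ1/σ2 boundary: cluster /wmsj/ — the longest permitted-onset suffix is /sj/; onset = /sj/, preceding coda = /wm/.
σ2/σ3 boundary: /tmj/; trying suffixes from longest down, /mj/ is the first permitted one, so coda /t/ | onset /mj/.
Putting it together: bjewm.sjat.mji.
Syllable 3 is /mji/: onset /mj/, nucleus /i/, coda ∅.

none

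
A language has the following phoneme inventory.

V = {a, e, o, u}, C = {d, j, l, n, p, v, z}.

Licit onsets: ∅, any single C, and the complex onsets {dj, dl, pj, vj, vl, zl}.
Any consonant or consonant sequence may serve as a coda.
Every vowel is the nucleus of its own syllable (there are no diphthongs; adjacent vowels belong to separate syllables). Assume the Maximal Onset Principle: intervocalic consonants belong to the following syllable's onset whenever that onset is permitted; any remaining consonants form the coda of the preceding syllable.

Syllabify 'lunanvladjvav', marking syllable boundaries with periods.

lu.nan.vladj.vav

Vowels present: u, a, a, a; each is a nucleus, giving 4 syllables.
/u…a/ gap (V1→V2): /n/ → onset of the next syllable (single consonants are always licit onsets).
/a…a/ gap (V2→V3): /nvl/; trying suffixes from longest down, /vl/ is the first permitted one, so coda /n/ | onset /vl/.
/a…a/ gap (V3→V4): cluster /djv/ — the longest permitted-onset suffix is /v/; onset = /v/, preceding coda = /dj/.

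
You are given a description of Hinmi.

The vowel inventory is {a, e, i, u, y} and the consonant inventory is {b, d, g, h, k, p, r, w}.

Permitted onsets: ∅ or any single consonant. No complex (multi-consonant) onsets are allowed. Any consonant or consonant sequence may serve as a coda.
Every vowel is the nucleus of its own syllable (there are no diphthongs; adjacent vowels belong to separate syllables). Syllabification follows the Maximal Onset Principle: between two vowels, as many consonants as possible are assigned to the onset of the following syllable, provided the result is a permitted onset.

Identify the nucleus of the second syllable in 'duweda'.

e

Vowels present: u, e, a; each is a nucleus, giving 3 syllables.
The second nucleus (vowel 2 from the left) is /e/.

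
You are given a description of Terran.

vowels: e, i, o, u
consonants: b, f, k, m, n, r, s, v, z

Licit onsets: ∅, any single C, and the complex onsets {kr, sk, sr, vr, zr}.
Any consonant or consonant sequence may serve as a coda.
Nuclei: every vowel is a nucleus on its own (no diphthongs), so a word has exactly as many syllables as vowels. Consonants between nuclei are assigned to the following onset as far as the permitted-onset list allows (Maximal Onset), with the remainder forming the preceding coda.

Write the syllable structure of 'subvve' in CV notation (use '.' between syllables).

CVCC.CV

Vowels present: u, e; each is a nucleus, giving 2 syllables.
V1 /u/ – V2 /e/: /bvv/; trying suffixes from longest down, /v/ is the first permitted one, so coda /bv/ | onset /v/.
Putting it together: subv.ve.
Mapping each syllable to C/V: /subv/ → CVCC, /ve/ → CV.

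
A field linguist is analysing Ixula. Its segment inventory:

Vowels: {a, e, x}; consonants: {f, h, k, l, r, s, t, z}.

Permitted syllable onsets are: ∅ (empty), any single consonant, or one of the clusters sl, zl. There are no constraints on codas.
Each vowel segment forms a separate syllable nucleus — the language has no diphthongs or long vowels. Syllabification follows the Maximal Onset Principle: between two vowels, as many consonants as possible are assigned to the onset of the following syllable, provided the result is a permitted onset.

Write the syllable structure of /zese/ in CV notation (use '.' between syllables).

The vowels are e, e — 2 nuclei, so 2 syllables.
σ1/σ2 boundary: /s/ → onset of the next syllable (single consonants are always licit onsets).
So the parse is ze.se.
Mapping each syllable to C/V: /ze/ → CV, /se/ → CV.

CV.CV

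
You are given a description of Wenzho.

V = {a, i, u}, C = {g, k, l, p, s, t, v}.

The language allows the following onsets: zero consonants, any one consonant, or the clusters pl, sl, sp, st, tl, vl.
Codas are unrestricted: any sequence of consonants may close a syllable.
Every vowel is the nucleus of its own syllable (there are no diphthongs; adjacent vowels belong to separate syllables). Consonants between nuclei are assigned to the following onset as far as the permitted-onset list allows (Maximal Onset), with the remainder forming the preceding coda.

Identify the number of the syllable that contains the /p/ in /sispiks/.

The vowels are i, i — 2 nuclei, so 2 syllables.
/i…i/ gap (V1→V2): cluster /sp/ — /sp/ is itself a permitted onset, so the whole cluster goes right; preceding coda = ∅.
Putting it together: si.spiks.
The /p/ is in the onset of syllable 2 (/spiks/).

2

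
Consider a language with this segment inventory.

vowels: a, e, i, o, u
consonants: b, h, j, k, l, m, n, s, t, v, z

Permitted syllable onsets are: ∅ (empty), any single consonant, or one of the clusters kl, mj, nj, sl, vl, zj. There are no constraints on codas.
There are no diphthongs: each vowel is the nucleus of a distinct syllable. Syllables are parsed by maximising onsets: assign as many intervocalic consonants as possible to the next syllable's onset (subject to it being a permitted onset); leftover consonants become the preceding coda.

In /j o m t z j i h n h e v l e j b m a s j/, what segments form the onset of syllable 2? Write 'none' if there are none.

zj

The vowels are o, i, e, e, a — 5 nuclei, so 5 syllables.
σ1/σ2 boundary: /mtzj/; trying suffixes from longest down, /zj/ is the first permitted one, so coda /mt/ | onset /zj/.
σ2/σ3 boundary: /hnh/; trying suffixes from longest down, /h/ is the first permitted one, so coda /hn/ | onset /h/.
σ3/σ4 boundary: cluster /vl/ — /vl/ is itself a permitted onset, so the whole cluster goes right; preceding coda = ∅.
σ4/σ5 boundary: /jbm/; trying suffixes from longest down, /m/ is the first permitted one, so coda /jb/ | onset /m/.
Syllabification: jomt.zjihn.he.vlejb.masj.
Syllable 2 is /zjihn/: onset /zj/, nucleus /i/, coda /hn/.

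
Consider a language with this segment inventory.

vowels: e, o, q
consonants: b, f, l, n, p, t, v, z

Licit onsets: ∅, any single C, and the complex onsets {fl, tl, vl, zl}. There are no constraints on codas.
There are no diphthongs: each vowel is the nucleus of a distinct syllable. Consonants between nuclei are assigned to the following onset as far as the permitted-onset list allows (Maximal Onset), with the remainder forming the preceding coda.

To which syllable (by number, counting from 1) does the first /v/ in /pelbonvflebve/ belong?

2

Vowels present: e, o, e, e; each is a nucleus, giving 4 syllables.
Between /e/ (V1) and /o/ (V2): cluster /lb/ — the longest permitted-onset suffix is /b/; onset = /b/, preceding coda = /l/.
Between /o/ (V2) and /e/ (V3): cluster /nvfl/ — the longest permitted-onset suffix is /fl/; onset = /fl/, preceding coda = /nv/.
Between /e/ (V3) and /e/ (V4): /bv/; trying suffixes from longest down, /v/ is the first permitted one, so coda /b/ | onset /v/.
Result: pel.bonv.fleb.ve.
The first /v/ is in the coda of syllable 2 (/bonv/).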